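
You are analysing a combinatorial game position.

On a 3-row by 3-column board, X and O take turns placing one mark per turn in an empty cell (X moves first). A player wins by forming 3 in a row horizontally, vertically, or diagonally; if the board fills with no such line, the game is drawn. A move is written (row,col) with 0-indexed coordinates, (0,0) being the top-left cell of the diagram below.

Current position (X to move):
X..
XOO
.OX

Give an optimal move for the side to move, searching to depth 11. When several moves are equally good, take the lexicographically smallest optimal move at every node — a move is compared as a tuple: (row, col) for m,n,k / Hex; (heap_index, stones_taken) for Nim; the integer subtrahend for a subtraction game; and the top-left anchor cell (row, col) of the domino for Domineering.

X's best at [X../XOO/.OX]: (0,1)

[X../XOO/.OX] X move#1: (0,1):+1/XX./XOO/.OX*, (0,2):-1/X.X/XOO/.OX, (2,0):+1/X../XOO/XOX
[XX./XOO/.OX] O move#2: (0,2):-1/XXO/XOO/.OX*, (2,0):-1/XX./XOO/OOX
[XXO/XOO/.OX] X move#3: (2,0):+1/XXO/XOO/XOX*
[XXO/XOO/XOX] end (terminal -1, O#4); searched X../XOO/.OX to 11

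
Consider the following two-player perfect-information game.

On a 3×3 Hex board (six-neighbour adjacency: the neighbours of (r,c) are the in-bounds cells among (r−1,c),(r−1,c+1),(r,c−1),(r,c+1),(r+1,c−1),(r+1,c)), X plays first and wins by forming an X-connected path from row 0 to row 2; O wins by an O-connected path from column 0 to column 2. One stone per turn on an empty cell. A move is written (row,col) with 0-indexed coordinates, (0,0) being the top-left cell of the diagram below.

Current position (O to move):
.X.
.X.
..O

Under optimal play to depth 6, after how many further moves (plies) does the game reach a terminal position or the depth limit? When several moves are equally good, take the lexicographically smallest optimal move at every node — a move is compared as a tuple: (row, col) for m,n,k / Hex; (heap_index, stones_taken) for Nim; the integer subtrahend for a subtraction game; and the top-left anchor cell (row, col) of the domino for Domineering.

PV length from [.X./.X./..O]: 6 plies

p1 O@[.X./.X./..O]: (0,0)[OX./.X./..O]-1* (0,2)[.XO/.X./..O]-1 (1,0)[.X./OX./..O]-1 (1,2)[.X./.XO/..O]-1 (2,0)[.X./.X./O.O]-1 (2,1)[.X./.X./.OO]-1
p2 X@[OX./.X./..O]: (0,2)[OXX/.X./..O]+1* (1,0)[OX./XX./..O]+1 (1,2)[OX./.XX/..O]+1 (2,0)[OX./.X./X.O]+1 (2,1)[OX./.X./.XO]+1
p3 O@[OXX/.X./..O]: (1,0)[OXX/OX./..O]-1* (1,2)[OXX/.XO/..O]-1 (2,0)[OXX/.X./O.O]-1 (2,1)[OXX/.X./.OO]-1
p4 X@[OXX/OX./..O]: (1,2)[OXX/OXX/..O]+1* (2,0)[OXX/OX./X.O]+1 (2,1)[OXX/OX./.XO]+1
p5 O@[OXX/OXX/..O]: (2,0)[OXX/OXX/O.O]-1* (2,1)[OXX/OXX/.OO]-1
p6 X@[OXX/OXX/O.O]: (2,1)[OXX/OXX/OXO]+1*
p7 O@[OXX/OXX/OXO] terminal -1; root [.X./.X./..O] d6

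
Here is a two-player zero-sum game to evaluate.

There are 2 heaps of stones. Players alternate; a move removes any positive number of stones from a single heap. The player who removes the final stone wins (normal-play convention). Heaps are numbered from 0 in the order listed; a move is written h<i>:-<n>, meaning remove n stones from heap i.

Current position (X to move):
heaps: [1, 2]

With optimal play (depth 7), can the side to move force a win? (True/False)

X winning at [(1,2)]: True

[(1,2)] X move#1: h0:-1:-1/(0,2), h1:-1:+1/(1,1)*, h1:-2:-1/(1,0)
[(1,1)] O move#2: h0:-1:-1/(0,1)*, h1:-1:-1/(1,0)
[(0,1)] X move#3: h1:-1:+1/(0,0)*
[(0,0)] end (terminal -1, O#4); searched (1,2) to 7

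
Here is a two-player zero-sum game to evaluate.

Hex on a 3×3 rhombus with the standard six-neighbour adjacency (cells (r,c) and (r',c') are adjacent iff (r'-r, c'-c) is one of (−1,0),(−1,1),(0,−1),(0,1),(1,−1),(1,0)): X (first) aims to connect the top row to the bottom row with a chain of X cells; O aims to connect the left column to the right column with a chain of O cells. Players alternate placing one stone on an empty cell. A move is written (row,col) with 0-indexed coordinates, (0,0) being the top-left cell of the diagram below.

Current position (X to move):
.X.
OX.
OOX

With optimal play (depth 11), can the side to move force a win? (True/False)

[.X./OX./OOX] X move#1: (0,0):-1/XX./OX./OOX, (0,2):-1/.XX/OX./OOX, (1,2):+1/.X./OXX/OOX*
[.X./OXX/OOX] end (terminal -1, O#2); searched .X./OX./OOX to 11

X winning at [.X./OX./OOX]: True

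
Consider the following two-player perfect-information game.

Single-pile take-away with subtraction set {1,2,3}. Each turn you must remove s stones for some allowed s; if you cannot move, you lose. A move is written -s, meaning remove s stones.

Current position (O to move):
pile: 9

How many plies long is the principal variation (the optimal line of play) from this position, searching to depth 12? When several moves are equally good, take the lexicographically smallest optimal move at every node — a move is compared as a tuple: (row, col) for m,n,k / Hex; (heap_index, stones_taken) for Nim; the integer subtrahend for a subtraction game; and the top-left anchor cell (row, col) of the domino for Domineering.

PV length from [9]: 5 plies

ply 1, O at 9 | -1=+1→8*; -2=-1→7; -3=-1→6
ply 2, X at 8 | -1=-1→7*; -2=-1→6; -3=-1→5
ply 3, O at 7 | -1=-1→6; -2=-1→5; -3=+1→4*
ply 4, X at 4 | -1=-1→3*; -2=-1→2; -3=-1→1
ply 5, O at 3 | -1=-1→2; -2=-1→1; -3=+1→0*
ply 6: 0 is terminal -1 (X); from 9 depth 12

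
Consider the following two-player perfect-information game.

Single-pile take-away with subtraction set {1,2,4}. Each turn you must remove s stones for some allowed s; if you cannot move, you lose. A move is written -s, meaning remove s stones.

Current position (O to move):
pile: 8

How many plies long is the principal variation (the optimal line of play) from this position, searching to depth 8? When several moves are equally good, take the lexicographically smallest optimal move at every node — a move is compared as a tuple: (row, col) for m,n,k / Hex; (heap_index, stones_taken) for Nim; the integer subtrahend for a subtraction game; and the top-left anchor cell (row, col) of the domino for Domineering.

p1 O@[8]: -1[7]-1 -2[6]+1* -4[4]-1
p2 X@[6]: -1[5]-1* -2[4]-1 -4[2]-1
p3 O@[5]: -1[4]-1 -2[3]+1* -4[1]-1
p4 X@[3]: -1[2]-1* -2[1]-1
p5 O@[2]: -1[1]-1 -2[0]+1*
p6 X@[0] terminal -1; root [8] d8

PV length from [8]: 5 plies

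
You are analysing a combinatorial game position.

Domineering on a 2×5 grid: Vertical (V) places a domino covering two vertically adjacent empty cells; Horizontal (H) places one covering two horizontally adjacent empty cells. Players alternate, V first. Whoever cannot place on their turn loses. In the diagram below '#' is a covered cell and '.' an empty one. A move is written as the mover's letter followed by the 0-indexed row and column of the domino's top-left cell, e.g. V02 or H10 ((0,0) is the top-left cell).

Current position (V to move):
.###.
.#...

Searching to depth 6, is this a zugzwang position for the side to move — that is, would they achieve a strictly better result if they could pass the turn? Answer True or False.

zugzwang(.###./.#..., V) = False

[.###./.#...] V move#1: V00:-1/####./##..., V04:+1/.####/.#..#*
[.####/.#..#] H move#2: H12:-1/.####/.####*
[.####/.####] V move#3: V00:+1/#####/#####*
[#####/#####] end (terminal -1, H#4); searched .###./.#... to 6
if V skipped the turn, H would face:
~ [.###./.#...] H move#1: H12:-1/.###./.###.*, H13:-1/.###./.#.##
~ [.###./.###.] V move#2: V00:+1/####./####.*, V04:+1/.####/.####
~ [####./####.] end (terminal -1, H#3); searched .###./.#... to 6
compare (V): move=+1 vs pass=+1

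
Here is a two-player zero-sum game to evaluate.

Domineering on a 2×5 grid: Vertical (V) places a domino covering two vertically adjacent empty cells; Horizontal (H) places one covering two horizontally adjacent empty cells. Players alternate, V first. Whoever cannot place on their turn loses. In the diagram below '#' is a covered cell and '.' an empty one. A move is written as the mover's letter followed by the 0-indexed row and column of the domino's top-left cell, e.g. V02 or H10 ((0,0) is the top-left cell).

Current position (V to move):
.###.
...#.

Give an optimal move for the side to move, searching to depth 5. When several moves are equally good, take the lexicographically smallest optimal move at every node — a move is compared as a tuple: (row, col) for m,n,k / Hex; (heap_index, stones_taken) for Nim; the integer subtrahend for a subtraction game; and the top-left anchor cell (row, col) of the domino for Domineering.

V's best at [.###./...#.]: V00

[.###./...#.] V move#1: V00:+1/####./#..#.*, V04:-1/.####/...##
[####./#..#.] H move#2: H11:-1/####./####.*
[####./####.] V move#3: V04:+1/#####/#####*
[#####/#####] end (terminal -1, H#4); searched .###./...#. to 5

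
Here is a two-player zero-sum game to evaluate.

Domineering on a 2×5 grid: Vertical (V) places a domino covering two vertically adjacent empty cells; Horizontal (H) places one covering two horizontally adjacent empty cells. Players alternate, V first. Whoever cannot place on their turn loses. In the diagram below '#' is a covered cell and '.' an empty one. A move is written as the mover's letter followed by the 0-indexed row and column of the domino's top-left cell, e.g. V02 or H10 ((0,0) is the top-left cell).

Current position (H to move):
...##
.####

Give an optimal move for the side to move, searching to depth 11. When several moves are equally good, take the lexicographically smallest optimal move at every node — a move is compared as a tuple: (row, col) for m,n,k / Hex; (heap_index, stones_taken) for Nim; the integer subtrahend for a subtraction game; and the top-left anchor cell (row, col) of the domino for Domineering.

H's best at [...##/.####]: H00

[...##/.####] H move#1: H00:+1/##.##/.####*, H01:-1/.####/.####
[##.##/.####] end (terminal -1, V#2); searched ...##/.#### to 11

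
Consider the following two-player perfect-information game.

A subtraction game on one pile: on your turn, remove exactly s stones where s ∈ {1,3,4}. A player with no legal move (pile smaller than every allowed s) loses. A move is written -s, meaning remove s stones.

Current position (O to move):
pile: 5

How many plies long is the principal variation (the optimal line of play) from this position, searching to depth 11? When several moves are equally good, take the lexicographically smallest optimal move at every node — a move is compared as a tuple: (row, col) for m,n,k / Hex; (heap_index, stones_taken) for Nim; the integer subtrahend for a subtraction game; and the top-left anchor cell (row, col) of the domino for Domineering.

ply 1, O at 5 | -1=-1→4; -3=+1→2*; -4=-1→1
ply 2, X at 2 | -1=-1→1*
ply 3, O at 1 | -1=+1→0*
ply 4: 0 is terminal -1 (X); from 5 depth 11

PV length from [5]: 3 plies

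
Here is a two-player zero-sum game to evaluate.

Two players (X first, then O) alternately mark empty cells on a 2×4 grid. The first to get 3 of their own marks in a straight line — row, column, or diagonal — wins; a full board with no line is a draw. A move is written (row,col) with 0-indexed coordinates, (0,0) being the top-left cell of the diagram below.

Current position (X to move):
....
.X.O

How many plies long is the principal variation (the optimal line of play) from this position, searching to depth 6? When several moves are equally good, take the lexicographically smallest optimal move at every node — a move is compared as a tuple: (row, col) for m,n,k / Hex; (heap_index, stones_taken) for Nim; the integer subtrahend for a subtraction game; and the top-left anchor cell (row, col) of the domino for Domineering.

[..../.X.O] X move#1: (0,0):+0/X.../.X.O*, (0,1):+0/.X../.X.O, (0,2):+0/..X./.X.O, (0,3):+0/...X/.X.O, (1,0):+0/..../XX.O, (1,2):+0/..../.XXO
[X.../.X.O] O move#2: (0,1):+0/XO../.X.O*, (0,2):+0/X.O./.X.O, (0,3):+0/X..O/.X.O, (1,0):+0/X.../OX.O, (1,2):+0/X.../.XOO
[XO../.X.O] X move#3: (0,2):+0/XOX./.X.O*, (0,3):+0/XO.X/.X.O, (1,0):+0/XO../XX.O, (1,2):+0/XO../.XXO
[XOX./.X.O] O move#4: (0,3):+0/XOXO/.X.O*, (1,0):+0/XOX./OX.O, (1,2):+0/XOX./.XOO
[XOXO/.X.O] X move#5: (1,0):+0/XOXO/XX.O*, (1,2):+0/XOXO/.XXO
[XOXO/XX.O] O move#6: (1,2):+0/XOXO/XXOO*
[XOXO/XXOO] end (terminal +0, X#7); searched ..../.X.O to 6

PV length from [..../.X.O]: 6 plies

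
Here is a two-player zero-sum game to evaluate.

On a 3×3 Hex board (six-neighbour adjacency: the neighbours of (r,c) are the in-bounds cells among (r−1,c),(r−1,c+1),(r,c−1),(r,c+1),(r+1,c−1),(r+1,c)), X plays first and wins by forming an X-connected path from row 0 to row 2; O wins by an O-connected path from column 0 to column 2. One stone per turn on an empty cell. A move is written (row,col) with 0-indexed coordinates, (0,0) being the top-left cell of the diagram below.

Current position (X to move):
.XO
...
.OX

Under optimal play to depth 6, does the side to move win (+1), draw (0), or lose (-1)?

[.XO/.../.OX] X move#1: (0,0):-1/XXO/.../.OX, (1,0):-1/.XO/X../.OX, (1,1):+1/.XO/.X./.OX*, (1,2):-1/.XO/..X/.OX, (2,0):+1/.XO/.../XOX
[.XO/.X./.OX] O move#2: (0,0):-1/OXO/.X./.OX*, (1,0):-1/.XO/OX./.OX, (1,2):-1/.XO/.XO/.OX, (2,0):-1/.XO/.X./OOX
[OXO/.X./.OX] X move#3: (1,0):+1/OXO/XX./.OX*, (1,2):+1/OXO/.XX/.OX, (2,0):+1/OXO/.X./XOX
[OXO/XX./.OX] O move#4: (1,2):-1/OXO/XXO/.OX*, (2,0):-1/OXO/XX./OOX
[OXO/XXO/.OX] X move#5: (2,0):+1/OXO/XXO/XOX*
[OXO/XXO/XOX] end (terminal -1, O#6); searched .XO/.../.OX to 6

value(.XO/.../.OX, X) = +1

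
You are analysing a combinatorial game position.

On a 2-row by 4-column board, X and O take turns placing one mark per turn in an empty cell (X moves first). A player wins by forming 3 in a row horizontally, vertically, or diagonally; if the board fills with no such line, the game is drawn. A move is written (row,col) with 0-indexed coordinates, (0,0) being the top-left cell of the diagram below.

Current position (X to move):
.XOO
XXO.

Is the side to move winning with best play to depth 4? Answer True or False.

X winning at [.XOO/XXO.]: False

[.XOO/XXO.] X move#1: (0,0):+0/XXOO/XXO.*, (1,3):+0/.XOO/XXOX
[XXOO/XXO.] O move#2: (1,3):+0/XXOO/XXOO*
[XXOO/XXOO] end (terminal +0, X#3); searched .XOO/XXO. to 4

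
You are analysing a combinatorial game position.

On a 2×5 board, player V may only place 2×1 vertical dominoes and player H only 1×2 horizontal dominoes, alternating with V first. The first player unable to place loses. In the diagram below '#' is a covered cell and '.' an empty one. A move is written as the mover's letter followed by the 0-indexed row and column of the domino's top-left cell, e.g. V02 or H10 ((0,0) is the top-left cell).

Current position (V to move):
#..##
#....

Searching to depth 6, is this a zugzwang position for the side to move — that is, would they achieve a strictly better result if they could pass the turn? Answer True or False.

zugzwang(#..##/#...., V) = False

ply 1, V at #..##/#.... | V01=-1→##.##/##...; V02=+1→#.###/#.#..*
ply 2, H at #.###/#.#.. | H13=-1→#.###/#.###*
ply 3, V at #.###/#.### | V01=+1→#####/#####*
ply 4: #####/##### is terminal -1 (H); from #..##/#.... depth 6
suppose V passes — search the same position with H to move:
pass> ply 1, H at #..##/#.... | H01=+1→#####/#....*; H11=+1→#..##/###..; H12=-1→#..##/#.##.; H13=-1→#..##/#..##
pass> ply 2: #####/#.... is terminal -1 (V); from #..##/#.... depth 6
for V: play +1, pass -1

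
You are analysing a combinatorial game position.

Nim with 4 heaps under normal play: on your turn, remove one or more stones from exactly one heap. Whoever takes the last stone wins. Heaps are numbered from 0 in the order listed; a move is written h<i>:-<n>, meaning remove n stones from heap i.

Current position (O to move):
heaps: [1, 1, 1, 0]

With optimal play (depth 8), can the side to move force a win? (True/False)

[(1,1,1,0)] O move#1: h0:-1:+1/(0,1,1,0)*, h1:-1:+1/(1,0,1,0), h2:-1:+1/(1,1,0,0)
[(0,1,1,0)] X move#2: h1:-1:-1/(0,0,1,0)*, h2:-1:-1/(0,1,0,0)
[(0,0,1,0)] O move#3: h2:-1:+1/(0,0,0,0)*
[(0,0,0,0)] end (terminal -1, X#4); searched (1,1,1,0) to 8

O winning at [(1,1,1,0)]: True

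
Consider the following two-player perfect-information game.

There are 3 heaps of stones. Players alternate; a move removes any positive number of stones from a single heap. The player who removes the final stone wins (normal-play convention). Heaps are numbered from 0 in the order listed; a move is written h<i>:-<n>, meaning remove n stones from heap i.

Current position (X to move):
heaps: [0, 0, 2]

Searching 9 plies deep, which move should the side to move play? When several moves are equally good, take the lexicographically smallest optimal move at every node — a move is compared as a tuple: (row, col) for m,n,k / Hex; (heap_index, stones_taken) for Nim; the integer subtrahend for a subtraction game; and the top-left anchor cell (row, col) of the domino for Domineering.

X's best at [(0,0,2)]: h2:-2

ply 1, X at (0,0,2) | h2:-1=-1→(0,0,1); h2:-2=+1→(0,0,0)*
ply 2: (0,0,0) is terminal -1 (O); from (0,0,2) depth 9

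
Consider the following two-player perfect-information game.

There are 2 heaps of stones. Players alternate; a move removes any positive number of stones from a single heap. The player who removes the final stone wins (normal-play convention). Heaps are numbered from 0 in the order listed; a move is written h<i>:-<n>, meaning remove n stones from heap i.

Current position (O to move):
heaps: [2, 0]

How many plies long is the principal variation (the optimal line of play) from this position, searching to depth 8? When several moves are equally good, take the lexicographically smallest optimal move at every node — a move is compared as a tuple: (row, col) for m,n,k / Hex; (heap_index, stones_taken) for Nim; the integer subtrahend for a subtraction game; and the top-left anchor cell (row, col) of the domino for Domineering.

ply 1, O at (2,0) | h0:-1=-1→(1,0); h0:-2=+1→(0,0)*
ply 2: (0,0) is terminal -1 (X); from (2,0) depth 8

PV length from [(2,0)]: 1 ply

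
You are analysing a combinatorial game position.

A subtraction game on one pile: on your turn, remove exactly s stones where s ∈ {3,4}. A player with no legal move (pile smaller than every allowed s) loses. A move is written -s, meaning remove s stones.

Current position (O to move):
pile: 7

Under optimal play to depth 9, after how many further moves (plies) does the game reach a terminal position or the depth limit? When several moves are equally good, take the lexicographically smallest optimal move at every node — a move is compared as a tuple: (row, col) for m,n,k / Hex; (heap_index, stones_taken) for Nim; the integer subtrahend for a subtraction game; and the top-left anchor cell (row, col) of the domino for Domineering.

PV length from [7]: 2 plies

[7] O move#1: -3:-1/4*, -4:-1/3
[4] X move#2: -3:+1/1*, -4:+1/0
[1] end (terminal -1, O#3); searched 7 to 9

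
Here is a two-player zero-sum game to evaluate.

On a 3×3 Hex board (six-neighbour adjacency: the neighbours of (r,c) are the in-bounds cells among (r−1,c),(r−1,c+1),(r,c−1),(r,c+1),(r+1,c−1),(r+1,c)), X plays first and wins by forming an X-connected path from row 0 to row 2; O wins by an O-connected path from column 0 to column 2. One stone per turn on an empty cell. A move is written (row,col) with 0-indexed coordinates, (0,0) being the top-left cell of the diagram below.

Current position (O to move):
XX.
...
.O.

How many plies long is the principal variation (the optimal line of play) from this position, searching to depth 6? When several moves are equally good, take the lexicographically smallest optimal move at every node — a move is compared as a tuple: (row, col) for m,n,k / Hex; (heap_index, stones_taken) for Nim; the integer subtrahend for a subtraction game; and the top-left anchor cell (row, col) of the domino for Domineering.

PV length from [XX./.../.O.]: 5 plies

p1 O@[XX./.../.O.]: (0,2)[XXO/.../.O.]-1 (1,0)[XX./O../.O.]+1* (1,1)[XX./.O./.O.]+1 (1,2)[XX./..O/.O.]-1 (2,0)[XX./.../OO.]+1 (2,2)[XX./.../.OO]-1
p2 X@[XX./O../.O.]: (0,2)[XXX/O../.O.]-1* (1,1)[XX./OX./.O.]-1 (1,2)[XX./O.X/.O.]-1 (2,0)[XX./O../XO.]-1 (2,2)[XX./O../.OX]-1
p3 O@[XXX/O../.O.]: (1,1)[XXX/OO./.O.]+1* (1,2)[XXX/O.O/.O.]+1 (2,0)[XXX/O../OO.]+1 (2,2)[XXX/O../.OO]+1
p4 X@[XXX/OO./.O.]: (1,2)[XXX/OOX/.O.]-1* (2,0)[XXX/OO./XO.]-1 (2,2)[XXX/OO./.OX]-1
p5 O@[XXX/OOX/.O.]: (2,0)[XXX/OOX/OO.]-1 (2,2)[XXX/OOX/.OO]+1*
p6 X@[XXX/OOX/.OO] terminal -1; root [XX./.../.O.] d6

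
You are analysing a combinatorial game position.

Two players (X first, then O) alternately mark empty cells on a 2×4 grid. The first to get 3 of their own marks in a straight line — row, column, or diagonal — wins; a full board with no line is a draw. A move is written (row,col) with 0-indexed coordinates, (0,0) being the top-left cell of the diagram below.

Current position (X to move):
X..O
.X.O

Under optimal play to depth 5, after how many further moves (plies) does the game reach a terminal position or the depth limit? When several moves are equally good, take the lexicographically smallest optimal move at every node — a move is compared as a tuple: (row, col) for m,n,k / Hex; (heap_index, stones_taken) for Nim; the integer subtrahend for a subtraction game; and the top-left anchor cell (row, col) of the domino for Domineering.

ply 1, X at X..O/.X.O | (0,1)=+0→XX.O/.X.O*; (0,2)=+0→X.XO/.X.O; (1,0)=+0→X..O/XX.O; (1,2)=+0→X..O/.XXO
ply 2, O at XX.O/.X.O | (0,2)=+0→XXOO/.X.O*; (1,0)=-1→XX.O/OX.O; (1,2)=-1→XX.O/.XOO
ply 3, X at XXOO/.X.O | (1,0)=+0→XXOO/XX.O*; (1,2)=+0→XXOO/.XXO
ply 4, O at XXOO/XX.O | (1,2)=+0→XXOO/XXOO*
ply 5: XXOO/XXOO is terminal +0 (X); from X..O/.X.O depth 5

PV length from [X..O/.X.O]: 4 plies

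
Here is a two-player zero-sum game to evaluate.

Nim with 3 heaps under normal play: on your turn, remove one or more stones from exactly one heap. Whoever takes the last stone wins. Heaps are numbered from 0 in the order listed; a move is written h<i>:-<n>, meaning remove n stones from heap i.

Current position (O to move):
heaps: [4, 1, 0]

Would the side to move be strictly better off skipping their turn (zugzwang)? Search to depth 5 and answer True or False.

ply 1, O at (4,1,0) | h0:-1=-1→(3,1,0); h0:-2=-1→(2,1,0); h0:-3=+1→(1,1,0)*; h0:-4=-1→(0,1,0); h1:-1=-1→(4,0,0)
ply 2, X at (1,1,0) | h0:-1=-1→(0,1,0)*; h1:-1=-1→(1,0,0)
ply 3, O at (0,1,0) | h1:-1=+1→(0,0,0)*
ply 4: (0,0,0) is terminal -1 (X); from (4,1,0) depth 5
suppose O passes — search the same position with X to move:
pass> ply 1, X at (4,1,0) | h0:-1=-1→(3,1,0); h0:-2=-1→(2,1,0); h0:-3=+1→(1,1,0)*; h0:-4=-1→(0,1,0); h1:-1=-1→(4,0,0)
pass> ply 2, O at (1,1,0) | h0:-1=-1→(0,1,0)*; h1:-1=-1→(1,0,0)
pass> ply 3, X at (0,1,0) | h1:-1=+1→(0,0,0)*
pass> ply 4: (0,0,0) is terminal -1 (O); from (4,1,0) depth 5
for O: play +1, pass -1

zugzwang((4,1,0), O) = False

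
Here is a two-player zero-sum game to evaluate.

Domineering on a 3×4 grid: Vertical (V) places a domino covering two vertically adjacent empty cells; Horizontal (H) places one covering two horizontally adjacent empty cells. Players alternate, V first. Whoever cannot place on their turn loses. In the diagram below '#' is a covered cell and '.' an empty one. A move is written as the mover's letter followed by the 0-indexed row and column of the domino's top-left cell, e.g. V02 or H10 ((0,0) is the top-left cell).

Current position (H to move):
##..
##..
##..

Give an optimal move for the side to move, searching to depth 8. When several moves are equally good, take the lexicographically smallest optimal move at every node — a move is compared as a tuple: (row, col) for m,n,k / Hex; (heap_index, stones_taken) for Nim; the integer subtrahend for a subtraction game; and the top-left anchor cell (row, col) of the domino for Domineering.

ply 1, H at ##../##../##.. | H02=-1→####/##../##..; H12=+1→##../####/##..*; H22=-1→##../##../####
ply 2: ##../####/##.. is terminal -1 (V); from ##../##../##.. depth 8

H's best at [##../##../##..]: H12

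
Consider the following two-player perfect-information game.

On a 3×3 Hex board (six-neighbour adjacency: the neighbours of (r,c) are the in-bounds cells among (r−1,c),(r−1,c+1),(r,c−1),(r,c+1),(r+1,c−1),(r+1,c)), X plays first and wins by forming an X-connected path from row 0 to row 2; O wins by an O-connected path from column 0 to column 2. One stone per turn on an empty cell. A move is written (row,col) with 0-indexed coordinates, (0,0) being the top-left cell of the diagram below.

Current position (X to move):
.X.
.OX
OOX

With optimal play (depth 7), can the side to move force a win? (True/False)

X winning at [.X./.OX/OOX]: True

[.X./.OX/OOX] X move#1: (0,0):-1/XX./.OX/OOX, (0,2):+1/.XX/.OX/OOX*, (1,0):-1/.X./XOX/OOX
[.XX/.OX/OOX] end (terminal -1, O#2); searched .X./.OX/OOX to 7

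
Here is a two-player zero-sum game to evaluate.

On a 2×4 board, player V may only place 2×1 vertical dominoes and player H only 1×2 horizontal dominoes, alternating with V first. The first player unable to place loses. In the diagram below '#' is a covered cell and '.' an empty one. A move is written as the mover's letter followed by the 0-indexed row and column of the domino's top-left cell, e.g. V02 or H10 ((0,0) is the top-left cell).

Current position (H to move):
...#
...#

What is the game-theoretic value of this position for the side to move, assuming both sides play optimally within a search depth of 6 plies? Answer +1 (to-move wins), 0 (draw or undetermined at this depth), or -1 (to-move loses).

ply 1, H at ...#/...# | H00=+1→##.#/...#*; H01=+1→.###/...#; H10=+1→...#/##.#; H11=+1→...#/.###
ply 2, V at ##.#/...# | V02=-1→####/..##*
ply 3, H at ####/..## | H10=+1→####/####*
ply 4: ####/#### is terminal -1 (V); from ...#/...# depth 6

value(...#/...#, H) = +1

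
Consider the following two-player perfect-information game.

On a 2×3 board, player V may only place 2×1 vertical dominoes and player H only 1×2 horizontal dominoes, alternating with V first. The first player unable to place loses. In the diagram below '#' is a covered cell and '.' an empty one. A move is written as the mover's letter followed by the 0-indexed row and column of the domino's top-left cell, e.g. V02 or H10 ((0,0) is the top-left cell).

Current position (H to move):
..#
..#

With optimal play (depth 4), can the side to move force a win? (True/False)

H winning at [..#/..#]: True

[..#/..#] H move#1: H00:+1/###/..#*, H10:+1/..#/###
[###/..#] end (terminal -1, V#2); searched ..#/..# to 4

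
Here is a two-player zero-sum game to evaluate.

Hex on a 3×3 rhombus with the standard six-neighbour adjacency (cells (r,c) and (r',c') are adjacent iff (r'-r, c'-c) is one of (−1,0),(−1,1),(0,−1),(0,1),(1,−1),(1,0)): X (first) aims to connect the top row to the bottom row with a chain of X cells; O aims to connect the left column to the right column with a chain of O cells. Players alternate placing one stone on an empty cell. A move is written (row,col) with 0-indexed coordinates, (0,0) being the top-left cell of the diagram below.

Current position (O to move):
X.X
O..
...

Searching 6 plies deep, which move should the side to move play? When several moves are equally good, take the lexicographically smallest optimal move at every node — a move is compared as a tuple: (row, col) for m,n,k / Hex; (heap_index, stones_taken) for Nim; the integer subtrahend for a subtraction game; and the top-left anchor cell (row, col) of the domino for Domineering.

O's best at [X.X/O../...]: (2,1)

ply 1, O at X.X/O../... | (0,1)=-1→XOX/O../...; (1,1)=-1→X.X/OO./...; (1,2)=-1→X.X/O.O/...; (2,0)=-1→X.X/O../O..; (2,1)=+1→X.X/O../.O.*; (2,2)=-1→X.X/O../..O
ply 2, X at X.X/O../.O. | (0,1)=-1→XXX/O../.O.*; (1,1)=-1→X.X/OX./.O.; (1,2)=-1→X.X/O.X/.O.; (2,0)=-1→X.X/O../XO.; (2,2)=-1→X.X/O../.OX
ply 3, O at XXX/O../.O. | (1,1)=+1→XXX/OO./.O.*; (1,2)=+1→XXX/O.O/.O.; (2,0)=+1→XXX/O../OO.; (2,2)=+1→XXX/O../.OO
ply 4, X at XXX/OO./.O. | (1,2)=-1→XXX/OOX/.O.*; (2,0)=-1→XXX/OO./XO.; (2,2)=-1→XXX/OO./.OX
ply 5, O at XXX/OOX/.O. | (2,0)=-1→XXX/OOX/OO.; (2,2)=+1→XXX/OOX/.OO*
ply 6: XXX/OOX/.OO is terminal -1 (X); from X.X/O../... depth 6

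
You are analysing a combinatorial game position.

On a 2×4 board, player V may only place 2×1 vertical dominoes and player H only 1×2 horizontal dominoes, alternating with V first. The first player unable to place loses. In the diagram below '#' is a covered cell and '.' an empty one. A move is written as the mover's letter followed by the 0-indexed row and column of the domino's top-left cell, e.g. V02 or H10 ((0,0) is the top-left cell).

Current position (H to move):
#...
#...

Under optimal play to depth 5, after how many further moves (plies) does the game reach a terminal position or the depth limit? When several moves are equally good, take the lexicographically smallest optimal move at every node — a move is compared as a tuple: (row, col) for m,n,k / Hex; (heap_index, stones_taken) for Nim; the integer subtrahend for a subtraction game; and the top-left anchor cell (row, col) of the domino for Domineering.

[#.../#...] H move#1: H01:+1/###./#...*, H02:+1/#.##/#..., H11:+1/#.../###., H12:+1/#.../#.##
[###./#...] V move#2: V03:-1/####/#..#*
[####/#..#] H move#3: H11:+1/####/####*
[####/####] end (terminal -1, V#4); searched #.../#... to 5

PV length from [#.../#...]: 3 plies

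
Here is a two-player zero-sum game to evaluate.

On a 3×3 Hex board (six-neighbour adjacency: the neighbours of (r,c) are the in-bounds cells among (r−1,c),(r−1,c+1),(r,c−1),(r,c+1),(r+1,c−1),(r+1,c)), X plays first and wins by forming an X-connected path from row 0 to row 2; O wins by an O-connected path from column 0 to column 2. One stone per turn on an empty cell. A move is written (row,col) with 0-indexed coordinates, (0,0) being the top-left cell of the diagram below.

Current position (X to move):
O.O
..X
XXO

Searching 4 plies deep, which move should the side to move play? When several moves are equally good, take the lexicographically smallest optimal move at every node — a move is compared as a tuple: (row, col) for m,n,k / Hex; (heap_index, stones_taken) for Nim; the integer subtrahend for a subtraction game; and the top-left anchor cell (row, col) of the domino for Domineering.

p1 X@[O.O/..X/XXO]: (0,1)[OXO/..X/XXO]+1* (1,0)[O.O/X.X/XXO]-1 (1,1)[O.O/.XX/XXO]-1
p2 O@[OXO/..X/XXO]: (1,0)[OXO/O.X/XXO]-1* (1,1)[OXO/.OX/XXO]-1
p3 X@[OXO/O.X/XXO]: (1,1)[OXO/OXX/XXO]+1*
p4 O@[OXO/OXX/XXO] terminal -1; root [O.O/..X/XXO] d4

X's best at [O.O/..X/XXO]: (0,1)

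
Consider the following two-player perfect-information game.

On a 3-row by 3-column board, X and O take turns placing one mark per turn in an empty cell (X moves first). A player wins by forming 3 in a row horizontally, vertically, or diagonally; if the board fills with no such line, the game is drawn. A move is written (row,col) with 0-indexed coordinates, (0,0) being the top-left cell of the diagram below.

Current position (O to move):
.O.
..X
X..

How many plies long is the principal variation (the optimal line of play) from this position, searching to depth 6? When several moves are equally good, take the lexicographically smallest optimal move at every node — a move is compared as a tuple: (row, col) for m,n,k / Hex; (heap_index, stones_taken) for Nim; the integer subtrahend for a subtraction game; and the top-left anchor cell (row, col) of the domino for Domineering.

PV length from [.O./..X/X..]: 6 plies

[.O./..X/X..] O move#1: (0,0):-1/OO./..X/X.., (0,2):-1/.OO/..X/X.., (1,0):-1/.O./O.X/X.., (1,1):+0/.O./.OX/X..*, (2,1):-1/.O./..X/XO., (2,2):-1/.O./..X/X.O
[.O./.OX/X..] X move#2: (0,0):-1/XO./.OX/X.., (0,2):-1/.OX/.OX/X.., (1,0):-1/.O./XOX/X.., (2,1):+0/.O./.OX/XX.*, (2,2):-1/.O./.OX/X.X
[.O./.OX/XX.] O move#3: (0,0):-1/OO./.OX/XX., (0,2):-1/.OO/.OX/XX., (1,0):-1/.O./OOX/XX., (2,2):+0/.O./.OX/XXO*
[.O./.OX/XXO] X move#4: (0,0):+0/XO./.OX/XXO*, (0,2):-1/.OX/.OX/XXO, (1,0):-1/.O./XOX/XXO
[XO./.OX/XXO] O move#5: (0,2):-1/XOO/.OX/XXO, (1,0):+0/XO./OOX/XXO*
[XO./OOX/XXO] X move#6: (0,2):+0/XOX/OOX/XXO*
[XOX/OOX/XXO] end (terminal +0, O#7); searched .O./..X/X.. to 6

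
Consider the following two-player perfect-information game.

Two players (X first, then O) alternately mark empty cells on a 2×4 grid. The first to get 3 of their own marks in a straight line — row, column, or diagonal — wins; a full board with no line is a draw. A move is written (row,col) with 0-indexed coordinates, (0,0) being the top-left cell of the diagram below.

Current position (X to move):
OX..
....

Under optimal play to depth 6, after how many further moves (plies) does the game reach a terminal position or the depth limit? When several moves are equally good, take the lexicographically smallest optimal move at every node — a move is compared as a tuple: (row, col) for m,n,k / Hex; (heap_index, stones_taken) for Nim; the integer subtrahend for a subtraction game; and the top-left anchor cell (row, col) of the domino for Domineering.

PV length from [OX../....]: 6 plies

p1 X@[OX../....]: (0,2)[OXX./....]+0* (0,3)[OX.X/....]+0 (1,0)[OX../X...]+0 (1,1)[OX../.X..]+0 (1,2)[OX../..X.]+0 (1,3)[OX../...X]+0
p2 O@[OXX./....]: (0,3)[OXXO/....]+0* (1,0)[OXX./O...]-1 (1,1)[OXX./.O..]-1 (1,2)[OXX./..O.]-1 (1,3)[OXX./...O]-1
p3 X@[OXXO/....]: (1,0)[OXXO/X...]+0* (1,1)[OXXO/.X..]+0 (1,2)[OXXO/..X.]+0 (1,3)[OXXO/...X]+0
p4 O@[OXXO/X...]: (1,1)[OXXO/XO..]+0* (1,2)[OXXO/X.O.]+0 (1,3)[OXXO/X..O]+0
p5 X@[OXXO/XO..]: (1,2)[OXXO/XOX.]+0* (1,3)[OXXO/XO.X]+0
p6 O@[OXXO/XOX.]: (1,3)[OXXO/XOXO]+0*
p7 X@[OXXO/XOXO] terminal +0; root [OX../....] d6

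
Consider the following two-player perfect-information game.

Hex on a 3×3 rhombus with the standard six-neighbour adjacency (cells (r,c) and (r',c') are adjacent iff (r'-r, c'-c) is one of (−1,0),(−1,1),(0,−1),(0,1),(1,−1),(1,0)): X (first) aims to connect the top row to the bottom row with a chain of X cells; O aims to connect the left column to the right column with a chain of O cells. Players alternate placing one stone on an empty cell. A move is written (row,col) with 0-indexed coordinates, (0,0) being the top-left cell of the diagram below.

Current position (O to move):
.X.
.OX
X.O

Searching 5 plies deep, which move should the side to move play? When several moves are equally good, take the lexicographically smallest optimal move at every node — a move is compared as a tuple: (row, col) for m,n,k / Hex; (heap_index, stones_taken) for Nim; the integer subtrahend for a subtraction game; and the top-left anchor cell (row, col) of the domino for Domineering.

O's best at [.X./.OX/X.O]: (1,0)

ply 1, O at .X./.OX/X.O | (0,0)=-1→OX./.OX/X.O; (0,2)=-1→.XO/.OX/X.O; (1,0)=+1→.X./OOX/X.O*; (2,1)=-1→.X./.OX/XOO
ply 2, X at .X./OOX/X.O | (0,0)=-1→XX./OOX/X.O*; (0,2)=-1→.XX/OOX/X.O; (2,1)=-1→.X./OOX/XXO
ply 3, O at XX./OOX/X.O | (0,2)=+1→XXO/OOX/X.O*; (2,1)=+1→XX./OOX/XOO
ply 4: XXO/OOX/X.O is terminal -1 (X); from .X./.OX/X.O depth 5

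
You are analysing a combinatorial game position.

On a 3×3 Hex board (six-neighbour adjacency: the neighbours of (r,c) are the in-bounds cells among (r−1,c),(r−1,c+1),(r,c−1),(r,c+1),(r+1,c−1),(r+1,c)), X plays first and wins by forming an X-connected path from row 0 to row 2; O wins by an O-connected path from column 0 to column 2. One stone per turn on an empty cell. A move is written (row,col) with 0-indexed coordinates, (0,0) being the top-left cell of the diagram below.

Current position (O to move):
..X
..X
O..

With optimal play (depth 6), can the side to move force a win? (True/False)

O winning at [..X/..X/O..]: False

ply 1, O at ..X/..X/O.. | (0,0)=-1→O.X/..X/O..*; (0,1)=-1→.OX/..X/O..; (1,0)=-1→..X/O.X/O..; (1,1)=-1→..X/.OX/O..; (2,1)=-1→..X/..X/OO.; (2,2)=-1→..X/..X/O.O
ply 2, X at O.X/..X/O.. | (0,1)=+1→OXX/..X/O..*; (1,0)=+1→O.X/X.X/O..; (1,1)=+1→O.X/.XX/O..; (2,1)=+1→O.X/..X/OX.; (2,2)=+1→O.X/..X/O.X
ply 3, O at OXX/..X/O.. | (1,0)=-1→OXX/O.X/O..*; (1,1)=-1→OXX/.OX/O..; (2,1)=-1→OXX/..X/OO.; (2,2)=-1→OXX/..X/O.O
ply 4, X at OXX/O.X/O.. | (1,1)=+1→OXX/OXX/O..*; (2,1)=+1→OXX/O.X/OX.; (2,2)=+1→OXX/O.X/O.X
ply 5, O at OXX/OXX/O.. | (2,1)=-1→OXX/OXX/OO.*; (2,2)=-1→OXX/OXX/O.O
ply 6, X at OXX/OXX/OO. | (2,2)=+1→OXX/OXX/OOX*
ply 7: OXX/OXX/OOX is terminal -1 (O); from ..X/..X/O.. depth 6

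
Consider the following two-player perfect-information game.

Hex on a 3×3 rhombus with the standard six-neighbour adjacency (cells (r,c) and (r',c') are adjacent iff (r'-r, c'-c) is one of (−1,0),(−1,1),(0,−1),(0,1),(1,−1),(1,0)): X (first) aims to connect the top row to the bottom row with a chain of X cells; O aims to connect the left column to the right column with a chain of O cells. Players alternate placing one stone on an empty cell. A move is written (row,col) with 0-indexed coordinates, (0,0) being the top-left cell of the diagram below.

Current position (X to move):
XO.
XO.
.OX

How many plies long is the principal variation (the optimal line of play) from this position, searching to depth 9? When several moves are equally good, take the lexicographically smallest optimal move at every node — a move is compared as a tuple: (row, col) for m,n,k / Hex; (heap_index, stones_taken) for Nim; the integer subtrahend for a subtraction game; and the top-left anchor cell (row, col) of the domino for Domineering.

PV length from [XO./XO./.OX]: 3 plies

ply 1, X at XO./XO./.OX | (0,2)=+1→XOX/XO./.OX*; (1,2)=+1→XO./XOX/.OX; (2,0)=+1→XO./XO./XOX
ply 2, O at XOX/XO./.OX | (1,2)=-1→XOX/XOO/.OX*; (2,0)=-1→XOX/XO./OOX
ply 3, X at XOX/XOO/.OX | (2,0)=+1→XOX/XOO/XOX*
ply 4: XOX/XOO/XOX is terminal -1 (O); from XO./XO./.OX depth 9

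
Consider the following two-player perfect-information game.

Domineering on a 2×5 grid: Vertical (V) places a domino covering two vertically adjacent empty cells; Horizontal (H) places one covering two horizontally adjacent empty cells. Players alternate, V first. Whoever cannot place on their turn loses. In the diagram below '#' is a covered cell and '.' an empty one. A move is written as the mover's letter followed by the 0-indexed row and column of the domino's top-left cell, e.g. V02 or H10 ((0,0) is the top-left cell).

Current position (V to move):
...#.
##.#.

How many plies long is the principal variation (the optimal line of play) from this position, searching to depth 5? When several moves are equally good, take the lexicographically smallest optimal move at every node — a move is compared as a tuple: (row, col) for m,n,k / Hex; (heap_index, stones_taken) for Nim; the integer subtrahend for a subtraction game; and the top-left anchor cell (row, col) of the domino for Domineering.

PV length from [...#./##.#.]: 3 plies

[...#./##.#.] V move#1: V02:+1/..##./####.*, V04:-1/...##/##.##
[..##./####.] H move#2: H00:-1/####./####.*
[####./####.] V move#3: V04:+1/#####/#####*
[#####/#####] end (terminal -1, H#4); searched ...#./##.#. to 5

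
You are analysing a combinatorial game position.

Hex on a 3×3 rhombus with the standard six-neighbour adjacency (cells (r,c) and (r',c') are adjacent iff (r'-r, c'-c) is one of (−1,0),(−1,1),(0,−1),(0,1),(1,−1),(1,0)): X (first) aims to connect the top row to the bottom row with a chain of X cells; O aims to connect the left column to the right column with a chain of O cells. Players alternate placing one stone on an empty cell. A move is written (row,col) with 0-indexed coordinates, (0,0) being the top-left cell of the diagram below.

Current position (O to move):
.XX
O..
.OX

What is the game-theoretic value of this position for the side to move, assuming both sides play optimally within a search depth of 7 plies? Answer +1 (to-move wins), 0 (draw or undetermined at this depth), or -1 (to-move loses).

value(.XX/O../.OX, O) = +1

ply 1, O at .XX/O../.OX | (0,0)=-1→OXX/O../.OX; (1,1)=-1→.XX/OO./.OX; (1,2)=+1→.XX/O.O/.OX*; (2,0)=-1→.XX/O../OOX
ply 2, X at .XX/O.O/.OX | (0,0)=-1→XXX/O.O/.OX*; (1,1)=-1→.XX/OXO/.OX; (2,0)=-1→.XX/O.O/XOX
ply 3, O at XXX/O.O/.OX | (1,1)=+1→XXX/OOO/.OX*; (2,0)=+1→XXX/O.O/OOX
ply 4: XXX/OOO/.OX is terminal -1 (X); from .XX/O../.OX depth 7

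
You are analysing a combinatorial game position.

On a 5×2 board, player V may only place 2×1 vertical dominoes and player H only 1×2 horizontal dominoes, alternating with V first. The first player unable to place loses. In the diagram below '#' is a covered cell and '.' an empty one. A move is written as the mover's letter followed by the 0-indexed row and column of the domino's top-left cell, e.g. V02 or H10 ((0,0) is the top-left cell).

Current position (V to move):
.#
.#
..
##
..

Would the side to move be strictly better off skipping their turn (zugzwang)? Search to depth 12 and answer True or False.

ply 1, V at .#/.#/../##/.. | V00=-1→##/##/../##/..*; V10=-1→.#/##/#./##/..
ply 2, H at ##/##/../##/.. | H20=+1→##/##/##/##/..*; H40=+1→##/##/../##/##
ply 3: ##/##/##/##/.. is terminal -1 (V); from .#/.#/../##/.. depth 12
suppose V passes — search the same position with H to move:
pass> ply 1, H at .#/.#/../##/.. | H20=+1→.#/.#/##/##/..*; H40=-1→.#/.#/../##/##
pass> ply 2, V at .#/.#/##/##/.. | V00=-1→##/##/##/##/..*
pass> ply 3, H at ##/##/##/##/.. | H40=+1→##/##/##/##/##*
pass> ply 4: ##/##/##/##/## is terminal -1 (V); from .#/.#/../##/.. depth 12
for V: play -1, pass -1

zugzwang(.#/.#/../##/.., V) = False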